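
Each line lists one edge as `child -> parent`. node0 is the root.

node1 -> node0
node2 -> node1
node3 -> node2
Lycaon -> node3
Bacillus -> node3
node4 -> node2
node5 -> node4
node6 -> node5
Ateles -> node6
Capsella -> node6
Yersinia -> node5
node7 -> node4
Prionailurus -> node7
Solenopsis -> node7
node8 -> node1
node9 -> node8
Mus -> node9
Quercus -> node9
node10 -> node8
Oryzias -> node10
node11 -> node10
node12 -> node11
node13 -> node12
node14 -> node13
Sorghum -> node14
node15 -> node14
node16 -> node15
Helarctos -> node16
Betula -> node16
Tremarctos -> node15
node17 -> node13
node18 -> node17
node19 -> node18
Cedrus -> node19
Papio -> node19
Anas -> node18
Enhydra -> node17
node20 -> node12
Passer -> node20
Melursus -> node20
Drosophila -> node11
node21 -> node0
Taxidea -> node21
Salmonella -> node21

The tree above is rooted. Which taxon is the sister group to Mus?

Quercus

Mus attaches to the tree at the node subtending (Mus,Quercus).
The other lineage descending from that same node — the sister group — is the single tip Quercus.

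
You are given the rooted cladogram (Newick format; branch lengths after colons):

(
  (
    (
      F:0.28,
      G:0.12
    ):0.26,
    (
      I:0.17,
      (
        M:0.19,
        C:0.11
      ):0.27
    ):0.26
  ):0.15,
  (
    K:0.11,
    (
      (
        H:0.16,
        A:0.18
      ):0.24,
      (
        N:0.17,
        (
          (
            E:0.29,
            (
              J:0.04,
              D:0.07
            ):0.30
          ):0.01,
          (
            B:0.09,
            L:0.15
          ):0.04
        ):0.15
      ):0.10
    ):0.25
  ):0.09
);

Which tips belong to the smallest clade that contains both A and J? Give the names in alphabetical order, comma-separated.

A, B, D, E, H, J, L, N

Tracing A: it sits inside (H,A).
Tracing J: it sits inside (J,D).
The smallest clade enclosing both is ((H,A),(N,((E,(J,D)),(B,L)))); the answer is its 8 terminal taxa in alphabetical order.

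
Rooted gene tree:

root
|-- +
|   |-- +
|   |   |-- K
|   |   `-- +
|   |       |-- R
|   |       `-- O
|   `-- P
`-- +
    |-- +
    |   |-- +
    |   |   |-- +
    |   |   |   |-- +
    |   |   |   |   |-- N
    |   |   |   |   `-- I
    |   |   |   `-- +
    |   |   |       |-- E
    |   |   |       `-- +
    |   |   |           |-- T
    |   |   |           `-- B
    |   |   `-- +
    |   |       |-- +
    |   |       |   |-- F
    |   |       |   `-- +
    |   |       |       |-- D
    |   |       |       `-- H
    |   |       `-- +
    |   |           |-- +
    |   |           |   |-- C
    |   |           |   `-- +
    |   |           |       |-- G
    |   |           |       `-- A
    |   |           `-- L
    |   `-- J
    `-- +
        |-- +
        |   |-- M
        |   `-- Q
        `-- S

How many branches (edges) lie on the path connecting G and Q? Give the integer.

10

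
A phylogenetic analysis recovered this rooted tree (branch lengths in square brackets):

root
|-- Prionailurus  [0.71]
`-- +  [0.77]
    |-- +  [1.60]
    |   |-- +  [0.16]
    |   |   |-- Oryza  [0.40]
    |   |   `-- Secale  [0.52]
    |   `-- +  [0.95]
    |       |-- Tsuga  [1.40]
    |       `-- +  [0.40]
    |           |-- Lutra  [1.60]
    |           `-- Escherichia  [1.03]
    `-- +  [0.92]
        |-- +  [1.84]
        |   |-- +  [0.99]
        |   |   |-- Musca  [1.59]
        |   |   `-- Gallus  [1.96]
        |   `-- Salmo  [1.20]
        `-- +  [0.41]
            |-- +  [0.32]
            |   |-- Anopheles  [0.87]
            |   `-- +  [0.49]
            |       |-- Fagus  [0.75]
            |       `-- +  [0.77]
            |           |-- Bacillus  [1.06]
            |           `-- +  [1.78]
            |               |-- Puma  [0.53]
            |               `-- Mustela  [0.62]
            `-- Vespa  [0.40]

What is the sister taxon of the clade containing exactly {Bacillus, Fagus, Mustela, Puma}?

Anopheles

The clade containing exactly {Bacillus, Fagus, Mustela, Puma} attaches to the tree at the node subtending (Anopheles,(Fagus,(Bacillus,(Puma,Mustela)))).
The other lineage descending from that same node — the sister group — is the single tip Anopheles.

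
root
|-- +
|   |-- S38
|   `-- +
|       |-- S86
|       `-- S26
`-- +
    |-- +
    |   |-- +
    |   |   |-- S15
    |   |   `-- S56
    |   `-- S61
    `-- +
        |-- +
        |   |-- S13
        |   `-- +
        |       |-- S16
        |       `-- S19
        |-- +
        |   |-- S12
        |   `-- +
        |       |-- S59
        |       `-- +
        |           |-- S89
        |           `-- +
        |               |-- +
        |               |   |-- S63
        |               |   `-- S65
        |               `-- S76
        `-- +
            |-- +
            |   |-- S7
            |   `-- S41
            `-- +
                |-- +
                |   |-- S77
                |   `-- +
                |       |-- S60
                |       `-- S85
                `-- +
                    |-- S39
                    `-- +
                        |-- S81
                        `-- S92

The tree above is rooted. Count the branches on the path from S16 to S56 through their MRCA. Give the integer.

7

The MRCA of S16 and S56 is the node subtending (((S15,S56),S61),((S13,(S16,S19)),(S12,(S59,(S89,((S63,S65),S76)))),((S7,S41),((S77,(S60,S85)),(S39,(S81,S92)))))).
From S16 up to that node: 4 branches. From S56 up to the same node: 3 branches. Total: 4 + 3 = 7.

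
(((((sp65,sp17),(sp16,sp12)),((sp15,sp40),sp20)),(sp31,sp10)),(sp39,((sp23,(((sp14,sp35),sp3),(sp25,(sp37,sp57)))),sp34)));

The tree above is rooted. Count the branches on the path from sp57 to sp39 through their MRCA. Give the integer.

7

The MRCA of sp57 and sp39 is the node subtending (sp39,((sp23,(((sp14,sp35),sp3),(sp25,(sp37,sp57)))),sp34)).
From sp57 up to that node: 6 branches. From sp39 up to the same node: 1 branch. Total: 6 + 1 = 7.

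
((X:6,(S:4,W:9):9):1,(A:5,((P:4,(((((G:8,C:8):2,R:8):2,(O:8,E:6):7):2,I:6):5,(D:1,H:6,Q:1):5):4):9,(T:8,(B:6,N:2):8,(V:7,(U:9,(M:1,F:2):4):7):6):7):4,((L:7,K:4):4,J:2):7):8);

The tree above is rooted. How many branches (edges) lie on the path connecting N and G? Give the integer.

The MRCA of N and G is the node subtending ((P,(((((G,C),R),(O,E)),I),(D,H,Q))),(T,(B,N),(V,(U,(M,F))))).
From N up to that node: 3 branches. From G up to the same node: 7 branches. Total: 3 + 7 = 10.

10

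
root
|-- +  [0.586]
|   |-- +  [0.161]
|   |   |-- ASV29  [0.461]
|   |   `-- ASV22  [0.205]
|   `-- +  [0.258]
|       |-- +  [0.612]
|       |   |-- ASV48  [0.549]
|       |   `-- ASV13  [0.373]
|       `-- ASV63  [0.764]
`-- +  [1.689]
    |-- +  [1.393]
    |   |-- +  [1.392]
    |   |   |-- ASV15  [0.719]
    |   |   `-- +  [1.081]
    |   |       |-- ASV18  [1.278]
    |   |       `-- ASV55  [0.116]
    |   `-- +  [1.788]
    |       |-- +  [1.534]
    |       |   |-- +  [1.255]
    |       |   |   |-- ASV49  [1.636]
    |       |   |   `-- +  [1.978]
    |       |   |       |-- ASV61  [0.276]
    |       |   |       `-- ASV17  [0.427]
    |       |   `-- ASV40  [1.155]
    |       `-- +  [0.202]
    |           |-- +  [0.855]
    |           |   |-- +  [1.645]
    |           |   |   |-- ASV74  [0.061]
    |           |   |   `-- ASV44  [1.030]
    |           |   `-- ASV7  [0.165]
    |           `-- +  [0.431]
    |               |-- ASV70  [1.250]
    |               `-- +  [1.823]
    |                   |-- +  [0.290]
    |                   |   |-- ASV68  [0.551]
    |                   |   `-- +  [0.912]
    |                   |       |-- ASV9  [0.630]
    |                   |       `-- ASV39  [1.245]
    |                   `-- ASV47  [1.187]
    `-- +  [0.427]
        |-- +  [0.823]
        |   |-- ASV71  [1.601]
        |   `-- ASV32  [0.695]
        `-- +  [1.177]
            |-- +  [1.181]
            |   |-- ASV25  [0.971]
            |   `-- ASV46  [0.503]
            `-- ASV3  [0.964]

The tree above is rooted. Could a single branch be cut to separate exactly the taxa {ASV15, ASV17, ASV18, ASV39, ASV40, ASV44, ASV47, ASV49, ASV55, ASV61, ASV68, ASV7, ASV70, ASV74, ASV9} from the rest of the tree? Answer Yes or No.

Yes

The most recent common ancestor of these taxa subtends ((ASV15,(ASV18,ASV55)),(((ASV49,(ASV61,ASV17)),ASV40),(((ASV74,ASV44),ASV7),(ASV70,((ASV68,(ASV9,ASV39)),ASV47))))).
That clade has exactly 15 tips — every listed taxon and nothing else — so the group is monophyletic.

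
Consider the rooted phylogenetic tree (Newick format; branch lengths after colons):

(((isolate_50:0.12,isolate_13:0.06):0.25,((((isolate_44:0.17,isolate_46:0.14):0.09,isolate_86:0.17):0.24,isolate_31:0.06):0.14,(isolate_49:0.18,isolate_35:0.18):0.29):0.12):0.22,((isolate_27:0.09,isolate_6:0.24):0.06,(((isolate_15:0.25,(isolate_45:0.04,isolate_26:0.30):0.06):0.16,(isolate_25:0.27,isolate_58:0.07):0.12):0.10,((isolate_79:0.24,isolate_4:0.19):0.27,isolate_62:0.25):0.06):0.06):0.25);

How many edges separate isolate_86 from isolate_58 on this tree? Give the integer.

The MRCA of isolate_86 and isolate_58 is the root of the tree.
From isolate_86 up to that node: 5 branches. From isolate_58 up to the same node: 5 branches. Total: 5 + 5 = 10.

10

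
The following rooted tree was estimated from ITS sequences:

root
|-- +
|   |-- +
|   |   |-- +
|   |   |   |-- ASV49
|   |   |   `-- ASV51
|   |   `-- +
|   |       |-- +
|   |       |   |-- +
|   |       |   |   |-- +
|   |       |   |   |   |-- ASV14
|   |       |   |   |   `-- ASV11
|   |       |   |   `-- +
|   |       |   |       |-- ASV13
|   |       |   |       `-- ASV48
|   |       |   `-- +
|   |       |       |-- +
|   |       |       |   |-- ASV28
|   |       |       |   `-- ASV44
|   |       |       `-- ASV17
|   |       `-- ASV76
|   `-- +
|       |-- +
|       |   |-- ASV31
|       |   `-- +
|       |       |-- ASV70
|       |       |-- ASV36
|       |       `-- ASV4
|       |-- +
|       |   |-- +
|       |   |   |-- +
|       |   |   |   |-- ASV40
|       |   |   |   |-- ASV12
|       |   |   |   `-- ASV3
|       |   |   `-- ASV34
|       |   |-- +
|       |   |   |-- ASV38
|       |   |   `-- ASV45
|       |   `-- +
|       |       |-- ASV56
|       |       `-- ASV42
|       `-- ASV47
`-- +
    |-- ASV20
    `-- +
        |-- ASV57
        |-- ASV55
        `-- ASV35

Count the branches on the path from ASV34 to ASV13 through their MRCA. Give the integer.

10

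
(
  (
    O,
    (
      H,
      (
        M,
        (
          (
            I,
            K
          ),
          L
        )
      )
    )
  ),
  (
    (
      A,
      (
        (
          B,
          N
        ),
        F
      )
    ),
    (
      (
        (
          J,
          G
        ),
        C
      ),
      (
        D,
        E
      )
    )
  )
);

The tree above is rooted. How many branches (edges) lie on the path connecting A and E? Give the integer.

The MRCA of A and E is the node subtending ((A,((B,N),F)),(((J,G),C),(D,E))).
From A up to that node: 2 branches. From E up to the same node: 3 branches. Total: 2 + 3 = 5.

5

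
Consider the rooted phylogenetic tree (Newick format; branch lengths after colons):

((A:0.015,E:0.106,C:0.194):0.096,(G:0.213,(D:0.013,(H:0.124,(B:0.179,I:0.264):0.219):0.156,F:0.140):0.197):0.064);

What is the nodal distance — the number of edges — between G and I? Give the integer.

The MRCA of G and I is the node subtending (G,(D,(H,(B,I)),F)).
From G up to that node: 1 branch. From I up to the same node: 4 branches. Total: 1 + 4 = 5.

5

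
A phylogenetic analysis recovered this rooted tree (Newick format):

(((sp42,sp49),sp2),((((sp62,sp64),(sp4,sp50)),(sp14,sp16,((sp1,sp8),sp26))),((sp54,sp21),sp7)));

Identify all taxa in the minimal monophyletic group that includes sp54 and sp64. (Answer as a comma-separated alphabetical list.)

sp1, sp14, sp16, sp21, sp26, sp4, sp50, sp54, sp62, sp64, sp7, sp8

Tracing sp54: it sits inside (sp54,sp21).
Tracing sp64: it sits inside (sp62,sp64).
The smallest clade enclosing both is ((((sp62,sp64),(sp4,sp50)),(sp14,sp16,((sp1,sp8),sp26))),((sp54,sp21),sp7)); the answer is its 12 terminal taxa in alphabetical order.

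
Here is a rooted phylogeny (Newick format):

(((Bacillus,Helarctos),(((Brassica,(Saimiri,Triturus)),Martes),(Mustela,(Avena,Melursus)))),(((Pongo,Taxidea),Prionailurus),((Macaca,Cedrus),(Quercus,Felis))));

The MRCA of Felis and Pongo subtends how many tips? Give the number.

The MRCA of Felis and Pongo is the node subtending (((Pongo,Taxidea),Prionailurus),((Macaca,Cedrus),(Quercus,Felis))).
That clade contains 7 terminal taxa: Cedrus, Felis, Macaca, Pongo, Prionailurus, Quercus, Taxidea.

7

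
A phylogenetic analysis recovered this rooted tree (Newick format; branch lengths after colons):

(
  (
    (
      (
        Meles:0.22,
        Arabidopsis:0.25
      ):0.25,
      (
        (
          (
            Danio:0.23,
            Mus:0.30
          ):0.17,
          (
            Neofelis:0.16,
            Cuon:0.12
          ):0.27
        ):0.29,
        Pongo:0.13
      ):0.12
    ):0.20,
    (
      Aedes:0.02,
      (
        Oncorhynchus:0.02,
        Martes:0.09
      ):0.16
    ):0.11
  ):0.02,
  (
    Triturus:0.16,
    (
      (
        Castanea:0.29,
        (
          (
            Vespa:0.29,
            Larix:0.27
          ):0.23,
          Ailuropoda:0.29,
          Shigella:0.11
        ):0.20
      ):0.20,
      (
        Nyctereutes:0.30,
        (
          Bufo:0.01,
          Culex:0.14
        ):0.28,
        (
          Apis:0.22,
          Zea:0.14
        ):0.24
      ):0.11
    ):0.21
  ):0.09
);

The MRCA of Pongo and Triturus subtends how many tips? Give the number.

21

The MRCA of Pongo and Triturus is the root, so the clade is the entire tree.
That clade contains 21 terminal taxa: Aedes, Ailuropoda, Apis, Arabidopsis, Bufo, Castanea, Culex, Cuon, Danio, Larix, Martes, Meles, Mus, Neofelis, Nyctereutes, Oncorhynchus, Pongo, Shigella, Triturus, Vespa, Zea.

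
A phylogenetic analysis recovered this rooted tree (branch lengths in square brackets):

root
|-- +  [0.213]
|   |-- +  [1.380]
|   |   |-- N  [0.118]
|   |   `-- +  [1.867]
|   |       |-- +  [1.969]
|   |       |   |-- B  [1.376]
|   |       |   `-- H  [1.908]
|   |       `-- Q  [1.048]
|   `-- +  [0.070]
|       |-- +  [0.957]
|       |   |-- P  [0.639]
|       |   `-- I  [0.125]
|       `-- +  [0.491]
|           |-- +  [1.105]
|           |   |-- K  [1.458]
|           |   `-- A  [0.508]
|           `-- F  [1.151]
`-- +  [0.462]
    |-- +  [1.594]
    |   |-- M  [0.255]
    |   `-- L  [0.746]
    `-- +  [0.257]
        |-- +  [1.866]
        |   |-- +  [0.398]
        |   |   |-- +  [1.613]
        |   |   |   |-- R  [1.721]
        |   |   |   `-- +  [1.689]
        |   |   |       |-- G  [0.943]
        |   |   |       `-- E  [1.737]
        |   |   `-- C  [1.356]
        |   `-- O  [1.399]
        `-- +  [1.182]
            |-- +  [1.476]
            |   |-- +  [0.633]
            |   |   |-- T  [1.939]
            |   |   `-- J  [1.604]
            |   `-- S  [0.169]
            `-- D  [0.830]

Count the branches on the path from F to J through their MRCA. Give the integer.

The MRCA of F and J is the root of the tree.
From F up to that node: 4 branches. From J up to the same node: 6 branches. Total: 4 + 6 = 10.

10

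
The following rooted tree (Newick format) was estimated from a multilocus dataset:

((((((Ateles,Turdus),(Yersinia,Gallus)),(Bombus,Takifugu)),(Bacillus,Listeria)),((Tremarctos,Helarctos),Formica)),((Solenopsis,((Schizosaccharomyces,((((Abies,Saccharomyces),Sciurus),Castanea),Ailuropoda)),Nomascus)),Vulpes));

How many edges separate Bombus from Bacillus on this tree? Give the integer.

5

The MRCA of Bombus and Bacillus is the node subtending ((((Ateles,Turdus),(Yersinia,Gallus)),(Bombus,Takifugu)),(Bacillus,Listeria)).
From Bombus up to that node: 3 branches. From Bacillus up to the same node: 2 branches. Total: 3 + 2 = 5.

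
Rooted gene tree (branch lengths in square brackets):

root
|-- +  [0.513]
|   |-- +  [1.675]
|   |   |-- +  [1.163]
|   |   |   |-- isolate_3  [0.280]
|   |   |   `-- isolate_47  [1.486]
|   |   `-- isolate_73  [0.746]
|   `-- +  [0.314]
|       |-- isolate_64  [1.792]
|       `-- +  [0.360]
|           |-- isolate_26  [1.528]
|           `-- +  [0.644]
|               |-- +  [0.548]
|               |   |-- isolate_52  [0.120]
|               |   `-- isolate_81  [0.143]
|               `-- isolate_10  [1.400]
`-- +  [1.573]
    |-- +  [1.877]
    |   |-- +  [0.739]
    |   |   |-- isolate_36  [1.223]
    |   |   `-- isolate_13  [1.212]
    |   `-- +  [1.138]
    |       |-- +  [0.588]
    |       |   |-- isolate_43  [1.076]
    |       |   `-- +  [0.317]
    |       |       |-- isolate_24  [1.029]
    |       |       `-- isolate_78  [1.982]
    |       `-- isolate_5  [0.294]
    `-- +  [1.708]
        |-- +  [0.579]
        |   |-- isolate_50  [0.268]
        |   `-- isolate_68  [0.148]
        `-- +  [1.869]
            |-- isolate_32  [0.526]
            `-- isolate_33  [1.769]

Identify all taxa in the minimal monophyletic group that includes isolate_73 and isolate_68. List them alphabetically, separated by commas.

Tracing isolate_73: it sits inside ((isolate_3,isolate_47),isolate_73).
Tracing isolate_68: it sits inside (isolate_50,isolate_68).
The smallest clade enclosing both is the whole tree (their MRCA is the root), so the answer is all 18 tips in alphabetical order.

isolate_10, isolate_13, isolate_24, isolate_26, isolate_3, isolate_32, isolate_33, isolate_36, isolate_43, isolate_47, isolate_5, isolate_50, isolate_52, isolate_64, isolate_68, isolate_73, isolate_78, isolate_81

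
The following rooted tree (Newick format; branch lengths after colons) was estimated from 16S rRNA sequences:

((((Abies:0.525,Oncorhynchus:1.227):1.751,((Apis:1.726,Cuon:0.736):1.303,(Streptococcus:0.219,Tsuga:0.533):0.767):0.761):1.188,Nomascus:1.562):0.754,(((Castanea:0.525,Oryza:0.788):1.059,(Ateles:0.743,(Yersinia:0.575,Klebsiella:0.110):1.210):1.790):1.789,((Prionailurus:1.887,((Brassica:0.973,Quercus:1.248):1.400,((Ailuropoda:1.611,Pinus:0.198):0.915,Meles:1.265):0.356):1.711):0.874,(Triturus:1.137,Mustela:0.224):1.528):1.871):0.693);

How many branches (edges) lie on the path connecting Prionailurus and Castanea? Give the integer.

The MRCA of Prionailurus and Castanea is the node subtending (((Castanea,Oryza),(Ateles,(Yersinia,Klebsiella))),((Prionailurus,((Brassica,Quercus),((Ailuropoda,Pinus),Meles))),(Triturus,Mustela))).
From Prionailurus up to that node: 3 branches. From Castanea up to the same node: 3 branches. Total: 3 + 3 = 6.

6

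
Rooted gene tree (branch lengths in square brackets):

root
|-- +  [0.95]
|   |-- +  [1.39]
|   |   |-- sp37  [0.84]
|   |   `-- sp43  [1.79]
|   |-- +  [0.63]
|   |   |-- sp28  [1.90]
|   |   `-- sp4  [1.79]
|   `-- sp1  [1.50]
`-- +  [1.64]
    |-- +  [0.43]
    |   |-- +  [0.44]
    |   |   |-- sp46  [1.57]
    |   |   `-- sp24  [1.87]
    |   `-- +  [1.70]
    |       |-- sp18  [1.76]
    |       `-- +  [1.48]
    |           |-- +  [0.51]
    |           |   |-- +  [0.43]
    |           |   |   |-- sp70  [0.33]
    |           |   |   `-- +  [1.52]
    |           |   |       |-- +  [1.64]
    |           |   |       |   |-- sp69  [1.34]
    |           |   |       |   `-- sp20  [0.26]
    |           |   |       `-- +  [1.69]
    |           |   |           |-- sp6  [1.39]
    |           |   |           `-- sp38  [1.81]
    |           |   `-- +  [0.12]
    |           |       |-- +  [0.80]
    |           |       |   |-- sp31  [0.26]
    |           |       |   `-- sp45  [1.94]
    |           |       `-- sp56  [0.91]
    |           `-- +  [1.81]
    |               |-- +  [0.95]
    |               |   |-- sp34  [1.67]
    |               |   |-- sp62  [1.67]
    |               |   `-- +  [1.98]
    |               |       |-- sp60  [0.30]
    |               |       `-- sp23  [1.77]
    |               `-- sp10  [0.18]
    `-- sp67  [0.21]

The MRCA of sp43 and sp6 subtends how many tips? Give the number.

The MRCA of sp43 and sp6 is the root, so the clade is the entire tree.
That clade contains 22 terminal taxa: sp1, sp10, sp18, sp20, sp23, sp24, sp28, sp31, sp34, sp37, sp38, sp4, sp43, sp45, sp46, sp56, sp6, sp60, sp62, sp67, sp69, sp70.

22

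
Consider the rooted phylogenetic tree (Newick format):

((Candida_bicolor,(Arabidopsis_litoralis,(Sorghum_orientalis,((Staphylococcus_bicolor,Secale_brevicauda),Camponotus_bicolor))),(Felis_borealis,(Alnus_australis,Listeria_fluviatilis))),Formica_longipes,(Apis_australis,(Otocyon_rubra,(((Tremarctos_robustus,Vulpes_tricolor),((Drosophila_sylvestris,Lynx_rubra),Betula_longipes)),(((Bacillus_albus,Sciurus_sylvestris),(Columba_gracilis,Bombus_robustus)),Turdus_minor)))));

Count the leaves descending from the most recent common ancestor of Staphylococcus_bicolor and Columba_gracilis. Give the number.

The MRCA of Staphylococcus_bicolor and Columba_gracilis is the root, so the clade is the entire tree.
That clade contains 22 terminal taxa: Alnus_australis, Apis_australis, Arabidopsis_litoralis, Bacillus_albus, Betula_longipes, Bombus_robustus, Camponotus_bicolor, Candida_bicolor, Columba_gracilis, Drosophila_sylvestris, Felis_borealis, Formica_longipes, Listeria_fluviatilis, Lynx_rubra, Otocyon_rubra, Sciurus_sylvestris, Secale_brevicauda, Sorghum_orientalis, Staphylococcus_bicolor, Tremarctos_robustus, Turdus_minor, Vulpes_tricolor.

22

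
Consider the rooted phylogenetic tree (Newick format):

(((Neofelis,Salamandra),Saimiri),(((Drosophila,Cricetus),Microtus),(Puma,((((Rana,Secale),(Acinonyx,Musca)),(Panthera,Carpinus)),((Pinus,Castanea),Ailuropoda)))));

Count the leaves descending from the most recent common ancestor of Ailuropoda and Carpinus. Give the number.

9

The MRCA of Ailuropoda and Carpinus is the node subtending ((((Rana,Secale),(Acinonyx,Musca)),(Panthera,Carpinus)),((Pinus,Castanea),Ailuropoda)).
That clade contains 9 terminal taxa: Acinonyx, Ailuropoda, Carpinus, Castanea, Musca, Panthera, Pinus, Rana, Secale.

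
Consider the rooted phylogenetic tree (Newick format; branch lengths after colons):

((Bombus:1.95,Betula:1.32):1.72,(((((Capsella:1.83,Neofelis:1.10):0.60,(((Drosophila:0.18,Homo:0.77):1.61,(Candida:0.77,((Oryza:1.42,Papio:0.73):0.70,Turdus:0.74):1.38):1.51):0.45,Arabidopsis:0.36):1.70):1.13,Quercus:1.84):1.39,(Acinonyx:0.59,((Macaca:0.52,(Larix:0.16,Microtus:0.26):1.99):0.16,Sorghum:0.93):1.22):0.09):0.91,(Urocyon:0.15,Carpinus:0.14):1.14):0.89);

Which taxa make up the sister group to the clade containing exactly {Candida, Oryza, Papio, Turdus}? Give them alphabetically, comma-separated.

Drosophila, Homo

The clade containing exactly {Candida, Oryza, Papio, Turdus} attaches to the tree at the node subtending ((Drosophila,Homo),(Candida,((Oryza,Papio),Turdus))).
The other lineage descending from that same node — the sister group — is (Drosophila,Homo); its 2 tips in alphabetical order are the answer.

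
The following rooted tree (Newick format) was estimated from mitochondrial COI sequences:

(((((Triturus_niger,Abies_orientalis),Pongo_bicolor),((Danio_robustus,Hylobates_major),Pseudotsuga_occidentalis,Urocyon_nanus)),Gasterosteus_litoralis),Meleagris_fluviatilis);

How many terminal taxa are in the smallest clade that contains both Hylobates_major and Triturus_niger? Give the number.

7

The MRCA of Hylobates_major and Triturus_niger is the node subtending (((Triturus_niger,Abies_orientalis),Pongo_bicolor),((Danio_robustus,Hylobates_major),Pseudotsuga_occidentalis,Urocyon_nanus)).
That clade contains 7 terminal taxa: Abies_orientalis, Danio_robustus, Hylobates_major, Pongo_bicolor, Pseudotsuga_occidentalis, Triturus_niger, Urocyon_nanus.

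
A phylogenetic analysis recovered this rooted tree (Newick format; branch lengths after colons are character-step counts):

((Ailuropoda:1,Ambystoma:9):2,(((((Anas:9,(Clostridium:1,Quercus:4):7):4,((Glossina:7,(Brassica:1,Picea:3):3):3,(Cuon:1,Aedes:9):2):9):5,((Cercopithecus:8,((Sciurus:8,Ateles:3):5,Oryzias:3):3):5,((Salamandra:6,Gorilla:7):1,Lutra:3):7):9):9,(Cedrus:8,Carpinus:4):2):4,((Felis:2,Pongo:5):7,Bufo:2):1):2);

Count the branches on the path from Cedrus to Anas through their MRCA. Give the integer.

6

The MRCA of Cedrus and Anas is the node subtending ((((Anas,(Clostridium,Quercus)),((Glossina,(Brassica,Picea)),(Cuon,Aedes))),((Cercopithecus,((Sciurus,Ateles),Oryzias)),((Salamandra,Gorilla),Lutra))),(Cedrus,Carpinus)).
From Cedrus up to that node: 2 branches. From Anas up to the same node: 4 branches. Total: 2 + 4 = 6.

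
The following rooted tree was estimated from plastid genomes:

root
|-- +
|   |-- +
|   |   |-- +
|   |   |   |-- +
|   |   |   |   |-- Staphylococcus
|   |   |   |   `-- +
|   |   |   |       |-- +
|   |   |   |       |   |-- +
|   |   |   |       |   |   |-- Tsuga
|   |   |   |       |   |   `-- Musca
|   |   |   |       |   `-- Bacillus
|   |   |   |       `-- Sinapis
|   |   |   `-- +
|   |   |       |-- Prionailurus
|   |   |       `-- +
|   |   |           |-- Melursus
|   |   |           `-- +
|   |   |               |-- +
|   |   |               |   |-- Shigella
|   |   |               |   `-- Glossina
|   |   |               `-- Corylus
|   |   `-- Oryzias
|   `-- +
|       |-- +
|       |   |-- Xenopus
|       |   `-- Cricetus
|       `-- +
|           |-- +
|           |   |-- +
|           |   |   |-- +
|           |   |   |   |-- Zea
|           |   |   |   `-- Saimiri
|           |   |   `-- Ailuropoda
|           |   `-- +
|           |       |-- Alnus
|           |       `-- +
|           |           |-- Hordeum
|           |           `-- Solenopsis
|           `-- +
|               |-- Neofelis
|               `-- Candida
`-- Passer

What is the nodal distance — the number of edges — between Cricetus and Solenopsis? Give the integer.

The MRCA of Cricetus and Solenopsis is the node subtending ((Xenopus,Cricetus),((((Zea,Saimiri),Ailuropoda),(Alnus,(Hordeum,Solenopsis))),(Neofelis,Candida))).
From Cricetus up to that node: 2 branches. From Solenopsis up to the same node: 5 branches. Total: 2 + 5 = 7.

7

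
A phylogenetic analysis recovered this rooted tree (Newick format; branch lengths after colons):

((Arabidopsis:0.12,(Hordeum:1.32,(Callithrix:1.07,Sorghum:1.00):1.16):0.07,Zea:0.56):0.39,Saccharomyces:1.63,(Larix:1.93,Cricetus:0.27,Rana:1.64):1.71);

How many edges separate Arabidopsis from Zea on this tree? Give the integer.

The MRCA of Arabidopsis and Zea is the node subtending (Arabidopsis,(Hordeum,(Callithrix,Sorghum)),Zea).
From Arabidopsis up to that node: 1 branch. From Zea up to the same node: 1 branch. Total: 1 + 1 = 2.

2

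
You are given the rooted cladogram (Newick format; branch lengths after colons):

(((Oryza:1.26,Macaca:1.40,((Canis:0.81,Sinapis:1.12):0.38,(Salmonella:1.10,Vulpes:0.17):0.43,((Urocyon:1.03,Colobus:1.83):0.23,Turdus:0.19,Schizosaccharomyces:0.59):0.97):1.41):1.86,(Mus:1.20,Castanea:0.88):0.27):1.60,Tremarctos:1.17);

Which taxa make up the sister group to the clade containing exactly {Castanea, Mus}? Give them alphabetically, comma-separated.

Canis, Colobus, Macaca, Oryza, Salmonella, Schizosaccharomyces, Sinapis, Turdus, Urocyon, Vulpes

The clade containing exactly {Castanea, Mus} attaches to the tree at the node subtending ((Oryza,Macaca,((Canis,Sinapis),(Salmonella,Vulpes),((Urocyon,Colobus),Turdus,Schizosaccharomyces))),(Mus,Castanea)).
The other lineage descending from that same node — the sister group — is (Oryza,Macaca,((Canis,Sinapis),(Salmonella,Vulpes),((Urocyon,Colobus),Turdus,Schizosaccharomyces))); its 10 tips in alphabetical order are the answer.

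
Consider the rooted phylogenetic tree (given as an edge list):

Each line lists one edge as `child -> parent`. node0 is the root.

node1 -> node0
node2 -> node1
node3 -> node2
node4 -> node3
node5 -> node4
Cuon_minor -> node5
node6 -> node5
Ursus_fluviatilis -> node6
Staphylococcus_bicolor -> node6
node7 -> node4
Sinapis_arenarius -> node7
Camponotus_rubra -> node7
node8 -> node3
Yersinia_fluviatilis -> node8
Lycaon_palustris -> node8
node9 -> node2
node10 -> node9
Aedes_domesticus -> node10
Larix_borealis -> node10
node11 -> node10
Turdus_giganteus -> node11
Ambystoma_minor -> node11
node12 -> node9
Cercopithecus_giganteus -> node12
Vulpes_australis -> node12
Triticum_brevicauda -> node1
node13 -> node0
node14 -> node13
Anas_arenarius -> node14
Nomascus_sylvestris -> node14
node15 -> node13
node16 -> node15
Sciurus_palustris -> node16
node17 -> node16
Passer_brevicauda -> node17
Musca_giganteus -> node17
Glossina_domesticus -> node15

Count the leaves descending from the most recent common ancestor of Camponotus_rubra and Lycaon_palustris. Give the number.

7

The MRCA of Camponotus_rubra and Lycaon_palustris is the node subtending (((Cuon_minor,(Ursus_fluviatilis,Staphylococcus_bicolor)),(Sinapis_arenarius,Camponotus_rubra)),(Yersinia_fluviatilis,Lycaon_palustris)).
That clade contains 7 terminal taxa: Camponotus_rubra, Cuon_minor, Lycaon_palustris, Sinapis_arenarius, Staphylococcus_bicolor, Ursus_fluviatilis, Yersinia_fluviatilis.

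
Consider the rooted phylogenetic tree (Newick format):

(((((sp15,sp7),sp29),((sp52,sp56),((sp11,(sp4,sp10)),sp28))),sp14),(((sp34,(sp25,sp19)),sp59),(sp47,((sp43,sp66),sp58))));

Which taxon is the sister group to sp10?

sp4

sp10 attaches to the tree at the node subtending (sp4,sp10).
The other lineage descending from that same node — the sister group — is the single tip sp4.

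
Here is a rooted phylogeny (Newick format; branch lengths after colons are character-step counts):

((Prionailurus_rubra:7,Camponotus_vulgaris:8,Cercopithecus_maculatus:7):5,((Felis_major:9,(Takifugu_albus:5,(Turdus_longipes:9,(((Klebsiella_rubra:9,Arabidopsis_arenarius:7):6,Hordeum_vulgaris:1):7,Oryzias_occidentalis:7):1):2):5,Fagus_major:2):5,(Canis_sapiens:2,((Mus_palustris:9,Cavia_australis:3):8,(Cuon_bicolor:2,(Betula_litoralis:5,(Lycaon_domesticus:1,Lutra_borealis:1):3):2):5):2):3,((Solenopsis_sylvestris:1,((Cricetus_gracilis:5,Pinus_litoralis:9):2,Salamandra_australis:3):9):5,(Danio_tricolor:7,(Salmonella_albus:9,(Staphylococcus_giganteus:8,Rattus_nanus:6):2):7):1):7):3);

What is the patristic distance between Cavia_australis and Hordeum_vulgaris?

The path runs Cavia_australis → … → MRCA → … → Hordeum_vulgaris; the MRCA is the node subtending ((Felis_major,(Takifugu_albus,(Turdus_longipes,(((Klebsiella_rubra,Arabidopsis_arenarius),Hordeum_vulgaris),Oryzias_occidentalis))),Fagus_major),(Canis_sapiens,((Mus_palustris,Cavia_australis),(Cuon_bicolor,(Betula_litoralis,(Lycaon_domesticus,Lutra_borealis))))),((Solenopsis_sylvestris,((Cricetus_gracilis,Pinus_litoralis),Salamandra_australis)),(Danio_tricolor,(Salmonella_albus,(Staphylococcus_giganteus,Rattus_nanus))))).
Branch lengths along that path: 3 + 8 + 2 + 3 + 5 + 5 + 2 + 1 + 7 + 1 = 37.

37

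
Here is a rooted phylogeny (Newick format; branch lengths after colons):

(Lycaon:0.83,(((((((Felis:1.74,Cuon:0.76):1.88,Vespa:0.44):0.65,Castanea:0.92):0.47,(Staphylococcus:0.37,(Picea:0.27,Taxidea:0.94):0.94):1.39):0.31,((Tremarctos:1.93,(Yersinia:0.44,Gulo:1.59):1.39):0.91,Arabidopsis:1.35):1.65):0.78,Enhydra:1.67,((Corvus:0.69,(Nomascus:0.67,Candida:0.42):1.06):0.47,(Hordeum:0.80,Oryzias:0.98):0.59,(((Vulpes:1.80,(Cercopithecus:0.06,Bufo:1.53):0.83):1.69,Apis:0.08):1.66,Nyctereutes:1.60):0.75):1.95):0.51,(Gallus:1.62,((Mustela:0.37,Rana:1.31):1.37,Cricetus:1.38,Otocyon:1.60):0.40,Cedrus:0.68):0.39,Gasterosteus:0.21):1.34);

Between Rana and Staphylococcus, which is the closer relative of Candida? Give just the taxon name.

Staphylococcus

The MRCA of Candida and Staphylococcus subtends ((((((Felis,Cuon),Vespa),Castanea),(Staphylococcus,(Picea,Taxidea))),((Tremarctos,(Yersinia,Gulo)),Arabidopsis)),Enhydra,((Corvus,(Nomascus,Candida)),(Hordeum,Oryzias),(((Vulpes,(Cercopithecus,Bufo)),Apis),Nyctereutes))) (22 taxa).
The MRCA of Candida and Rana subtends (((((((Felis,Cuon),Vespa),Castanea),(Staphylococcus,(Picea,Taxidea))),((Tremarctos,(Yersinia,Gulo)),Arabidopsis)),Enhydra,((Corvus,(Nomascus,Candida)),(Hordeum,Oryzias),(((Vulpes,(Cercopithecus,Bufo)),Apis),Nyctereutes))),(Gallus,((Mustela,Rana),Cricetus,Otocyon),Cedrus),Gasterosteus) (29 taxa).
The first is nested inside the second, so Candida shares a more recent common ancestor with Staphylococcus.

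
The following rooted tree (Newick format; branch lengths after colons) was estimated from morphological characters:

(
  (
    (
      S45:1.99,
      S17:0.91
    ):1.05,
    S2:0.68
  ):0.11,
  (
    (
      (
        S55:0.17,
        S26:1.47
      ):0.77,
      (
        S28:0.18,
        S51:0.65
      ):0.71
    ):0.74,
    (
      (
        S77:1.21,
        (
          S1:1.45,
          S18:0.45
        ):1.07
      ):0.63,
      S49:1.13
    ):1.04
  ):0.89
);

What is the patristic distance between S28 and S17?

4.59

The path runs S28 → … → MRCA → … → S17; the MRCA is the root of the tree.
Branch lengths along that path: 0.18 + 0.71 + 0.74 + 0.89 + 0.11 + 1.05 + 0.91 = 4.59.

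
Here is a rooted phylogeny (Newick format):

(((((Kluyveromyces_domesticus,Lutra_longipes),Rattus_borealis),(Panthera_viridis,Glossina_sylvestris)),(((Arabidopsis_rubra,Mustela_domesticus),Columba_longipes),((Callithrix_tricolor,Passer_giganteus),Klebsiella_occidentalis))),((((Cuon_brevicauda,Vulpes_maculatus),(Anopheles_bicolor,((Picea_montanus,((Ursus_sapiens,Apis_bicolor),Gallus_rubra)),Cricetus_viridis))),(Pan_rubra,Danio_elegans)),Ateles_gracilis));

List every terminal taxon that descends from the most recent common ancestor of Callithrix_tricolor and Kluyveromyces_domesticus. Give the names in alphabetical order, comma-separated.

Arabidopsis_rubra, Callithrix_tricolor, Columba_longipes, Glossina_sylvestris, Klebsiella_occidentalis, Kluyveromyces_domesticus, Lutra_longipes, Mustela_domesticus, Panthera_viridis, Passer_giganteus, Rattus_borealis

Tracing Callithrix_tricolor: it sits inside (Callithrix_tricolor,Passer_giganteus).
Tracing Kluyveromyces_domesticus: it sits inside (Kluyveromyces_domesticus,Lutra_longipes).
The smallest clade enclosing both is ((((Kluyveromyces_domesticus,Lutra_longipes),Rattus_borealis),(Panthera_viridis,Glossina_sylvestris)),(((Arabidopsis_rubra,Mustela_domesticus),Columba_longipes),((Callithrix_tricolor,Passer_giganteus),Klebsiella_occidentalis))); the answer is its 11 terminal taxa in alphabetical order.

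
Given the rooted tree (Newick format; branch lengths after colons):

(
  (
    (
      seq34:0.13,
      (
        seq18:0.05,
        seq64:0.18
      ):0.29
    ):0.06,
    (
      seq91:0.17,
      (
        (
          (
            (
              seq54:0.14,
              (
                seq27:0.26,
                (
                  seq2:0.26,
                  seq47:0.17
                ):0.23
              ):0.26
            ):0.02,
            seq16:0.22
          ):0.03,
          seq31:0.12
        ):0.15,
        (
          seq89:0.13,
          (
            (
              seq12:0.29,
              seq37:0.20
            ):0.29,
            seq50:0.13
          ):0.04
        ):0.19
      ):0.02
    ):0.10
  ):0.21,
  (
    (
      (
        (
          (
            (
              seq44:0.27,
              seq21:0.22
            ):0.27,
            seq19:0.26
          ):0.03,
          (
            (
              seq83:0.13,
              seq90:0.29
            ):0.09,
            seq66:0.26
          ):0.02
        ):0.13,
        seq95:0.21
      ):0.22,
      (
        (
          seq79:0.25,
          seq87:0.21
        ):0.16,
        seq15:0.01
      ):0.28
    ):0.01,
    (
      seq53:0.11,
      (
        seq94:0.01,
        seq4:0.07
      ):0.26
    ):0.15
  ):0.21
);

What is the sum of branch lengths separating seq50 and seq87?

1.56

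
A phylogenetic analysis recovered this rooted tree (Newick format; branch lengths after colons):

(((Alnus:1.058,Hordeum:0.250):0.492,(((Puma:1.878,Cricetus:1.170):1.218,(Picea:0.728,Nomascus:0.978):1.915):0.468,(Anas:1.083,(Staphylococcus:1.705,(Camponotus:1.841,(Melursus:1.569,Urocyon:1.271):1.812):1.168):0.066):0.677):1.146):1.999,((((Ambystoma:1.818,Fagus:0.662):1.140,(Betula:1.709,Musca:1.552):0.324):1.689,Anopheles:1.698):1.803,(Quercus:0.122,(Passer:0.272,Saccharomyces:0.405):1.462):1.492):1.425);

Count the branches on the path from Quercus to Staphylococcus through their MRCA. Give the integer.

8

The MRCA of Quercus and Staphylococcus is the root of the tree.
From Quercus up to that node: 3 branches. From Staphylococcus up to the same node: 5 branches. Total: 3 + 5 = 8.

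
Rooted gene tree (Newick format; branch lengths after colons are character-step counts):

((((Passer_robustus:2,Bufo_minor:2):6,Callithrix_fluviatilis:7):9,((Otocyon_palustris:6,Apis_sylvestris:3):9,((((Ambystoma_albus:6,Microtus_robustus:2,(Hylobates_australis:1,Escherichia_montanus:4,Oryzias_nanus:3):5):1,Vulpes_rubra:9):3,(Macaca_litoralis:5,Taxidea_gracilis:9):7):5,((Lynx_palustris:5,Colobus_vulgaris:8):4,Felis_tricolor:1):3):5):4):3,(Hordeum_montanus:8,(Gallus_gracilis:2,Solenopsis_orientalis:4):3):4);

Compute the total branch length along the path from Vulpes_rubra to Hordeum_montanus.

41

The path runs Vulpes_rubra → … → MRCA → … → Hordeum_montanus; the MRCA is the root of the tree.
Branch lengths along that path: 9 + 3 + 5 + 5 + 4 + 3 + 4 + 8 = 41.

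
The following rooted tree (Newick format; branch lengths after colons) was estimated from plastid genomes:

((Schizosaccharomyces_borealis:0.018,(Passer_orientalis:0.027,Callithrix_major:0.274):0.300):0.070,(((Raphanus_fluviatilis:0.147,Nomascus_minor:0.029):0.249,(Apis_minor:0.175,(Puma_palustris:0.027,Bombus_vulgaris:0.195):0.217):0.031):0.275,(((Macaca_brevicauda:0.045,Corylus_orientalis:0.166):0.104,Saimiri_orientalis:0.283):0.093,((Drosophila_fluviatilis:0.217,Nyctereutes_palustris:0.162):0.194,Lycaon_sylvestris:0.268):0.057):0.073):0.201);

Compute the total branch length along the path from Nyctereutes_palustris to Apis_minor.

0.967

The path runs Nyctereutes_palustris → … → MRCA → … → Apis_minor; the MRCA is the node subtending (((Raphanus_fluviatilis,Nomascus_minor),(Apis_minor,(Puma_palustris,Bombus_vulgaris))),(((Macaca_brevicauda,Corylus_orientalis),Saimiri_orientalis),((Drosophila_fluviatilis,Nyctereutes_palustris),Lycaon_sylvestris))).
Branch lengths along that path: 0.162 + 0.194 + 0.057 + 0.073 + 0.275 + 0.031 + 0.175 = 0.967.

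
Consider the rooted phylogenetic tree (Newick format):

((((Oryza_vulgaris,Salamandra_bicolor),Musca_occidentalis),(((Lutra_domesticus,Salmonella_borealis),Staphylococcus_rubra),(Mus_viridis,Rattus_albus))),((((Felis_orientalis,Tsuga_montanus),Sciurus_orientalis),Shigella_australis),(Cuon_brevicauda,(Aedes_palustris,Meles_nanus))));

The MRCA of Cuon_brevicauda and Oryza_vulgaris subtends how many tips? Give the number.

The MRCA of Cuon_brevicauda and Oryza_vulgaris is the root, so the clade is the entire tree.
That clade contains 15 terminal taxa: Aedes_palustris, Cuon_brevicauda, Felis_orientalis, Lutra_domesticus, Meles_nanus, Mus_viridis, Musca_occidentalis, Oryza_vulgaris, Rattus_albus, Salamandra_bicolor, Salmonella_borealis, Sciurus_orientalis, Shigella_australis, Staphylococcus_rubra, Tsuga_montanus.

15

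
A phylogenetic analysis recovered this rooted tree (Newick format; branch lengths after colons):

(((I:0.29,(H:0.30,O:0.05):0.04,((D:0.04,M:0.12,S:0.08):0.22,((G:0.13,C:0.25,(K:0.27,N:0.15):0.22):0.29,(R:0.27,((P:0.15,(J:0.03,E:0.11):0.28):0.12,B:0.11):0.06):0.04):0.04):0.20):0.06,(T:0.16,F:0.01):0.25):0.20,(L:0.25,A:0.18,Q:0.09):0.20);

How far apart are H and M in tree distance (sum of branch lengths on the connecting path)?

The path runs H → … → MRCA → … → M; the MRCA is the node subtending (I,(H,O),((D,M,S),((G,C,(K,N)),(R,((P,(J,E)),B))))).
Branch lengths along that path: 0.30 + 0.04 + 0.20 + 0.22 + 0.12 = 0.88.

0.88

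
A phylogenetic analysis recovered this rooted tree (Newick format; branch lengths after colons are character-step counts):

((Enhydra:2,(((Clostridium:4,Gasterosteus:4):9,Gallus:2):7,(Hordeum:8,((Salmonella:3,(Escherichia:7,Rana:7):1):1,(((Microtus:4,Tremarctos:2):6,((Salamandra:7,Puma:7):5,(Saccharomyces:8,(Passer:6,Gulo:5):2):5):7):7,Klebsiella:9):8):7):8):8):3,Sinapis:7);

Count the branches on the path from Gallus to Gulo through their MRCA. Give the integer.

The MRCA of Gallus and Gulo is the node subtending (((Clostridium,Gasterosteus),Gallus),(Hordeum,((Salmonella,(Escherichia,Rana)),(((Microtus,Tremarctos),((Salamandra,Puma),(Saccharomyces,(Passer,Gulo)))),Klebsiella)))).
From Gallus up to that node: 2 branches. From Gulo up to the same node: 8 branches. Total: 2 + 8 = 10.

10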